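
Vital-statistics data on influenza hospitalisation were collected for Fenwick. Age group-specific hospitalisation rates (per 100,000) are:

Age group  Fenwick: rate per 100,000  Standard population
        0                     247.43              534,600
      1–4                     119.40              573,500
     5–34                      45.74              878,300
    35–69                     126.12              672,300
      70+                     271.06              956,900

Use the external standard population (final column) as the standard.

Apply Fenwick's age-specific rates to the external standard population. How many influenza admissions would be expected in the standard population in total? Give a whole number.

Expected influenza admissions = Σ (standard pop × age-specific rate ÷ 100,000)
= 534,600×247.43/100,000 + 573,500×119.40/100,000 + 878,300×45.74/100,000 + 672,300×126.12/100,000 + 956,900×271.06/100,000
= 1322.76 + 684.76 + 401.73 + 847.90 + 2593.77 = 5850.93.

5851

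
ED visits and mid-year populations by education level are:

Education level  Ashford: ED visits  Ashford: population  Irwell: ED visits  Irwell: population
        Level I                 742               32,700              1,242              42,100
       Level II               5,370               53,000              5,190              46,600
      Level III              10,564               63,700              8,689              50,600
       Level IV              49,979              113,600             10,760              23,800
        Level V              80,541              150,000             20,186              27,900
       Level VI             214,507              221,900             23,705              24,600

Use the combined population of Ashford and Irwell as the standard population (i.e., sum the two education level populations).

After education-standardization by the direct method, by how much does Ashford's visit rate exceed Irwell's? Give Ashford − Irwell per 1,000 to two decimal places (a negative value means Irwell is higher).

-42.67

Education-specific rates per 1,000 for Ashford: 22.691, 101.321, 165.840, 439.956, 536.940, 966.683.
For Irwell: 29.501, 111.373, 171.719, 452.101, 723.513, 963.618.
Combined standard total = 850,500; weights = 0.0879, 0.1171, 0.1344, 0.1616, 0.2092, 0.2898.
Ashford: 0.0879×22.691 + 0.1171×101.321 + 0.1344×165.840 + 0.1616×439.956 + 0.2092×536.940 + 0.2898×966.683 = 499.7100 per 1,000.
Irwell: 0.0879×29.501 + 0.1171×111.373 + 0.1344×171.719 + 0.1616×452.101 + 0.2092×723.513 + 0.2898×963.618 = 542.3755 per 1,000.
Difference = 499.7100 − 542.3755 = -42.6655.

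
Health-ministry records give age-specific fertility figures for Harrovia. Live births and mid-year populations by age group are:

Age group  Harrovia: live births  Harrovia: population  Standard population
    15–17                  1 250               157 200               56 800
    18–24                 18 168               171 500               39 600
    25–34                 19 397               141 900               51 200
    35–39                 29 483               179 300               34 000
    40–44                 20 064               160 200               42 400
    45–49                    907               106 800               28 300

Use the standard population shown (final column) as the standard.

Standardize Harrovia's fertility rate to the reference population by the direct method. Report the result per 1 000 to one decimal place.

Age-specific rates per 1 000 for Harrovia: 7.952, 105.936, 136.695, 164.434, 125.243, 8.493.
Standard total = 252 300; weights = 0.2251, 0.1570, 0.2029, 0.1348, 0.1681, 0.1122.
Standardized rate: 0.2251×7.952 + 0.1570×105.936 + 0.2029×136.695 + 0.1348×164.434 + 0.1681×125.243 + 0.1122×8.493 = 90.3167 per 1 000.

90.3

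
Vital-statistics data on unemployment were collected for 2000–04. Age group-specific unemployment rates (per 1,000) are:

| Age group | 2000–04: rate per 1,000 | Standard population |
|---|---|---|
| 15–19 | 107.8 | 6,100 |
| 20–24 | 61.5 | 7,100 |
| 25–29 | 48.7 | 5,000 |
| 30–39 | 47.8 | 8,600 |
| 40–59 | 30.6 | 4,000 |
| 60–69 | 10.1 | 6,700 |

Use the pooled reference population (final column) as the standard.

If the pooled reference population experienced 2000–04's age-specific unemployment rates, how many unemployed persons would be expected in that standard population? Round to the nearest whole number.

Expected unemployed persons = Σ (standard pop × age-specific rate ÷ 1,000)
= 6,100×107.8/1,000 + 7,100×61.5/1,000 + 5,000×48.7/1,000 + 8,600×47.8/1,000 + 4,000×30.6/1,000 + 6,700×10.1/1,000
= 657.58 + 436.65 + 243.50 + 411.08 + 122.40 + 67.67 = 1938.88.

1939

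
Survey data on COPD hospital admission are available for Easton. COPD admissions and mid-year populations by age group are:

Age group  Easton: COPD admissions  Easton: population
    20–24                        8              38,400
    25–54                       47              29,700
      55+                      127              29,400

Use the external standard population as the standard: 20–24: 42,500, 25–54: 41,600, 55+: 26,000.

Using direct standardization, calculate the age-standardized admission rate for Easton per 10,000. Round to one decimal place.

Age-specific rates per 10,000 for Easton: 2.08, 15.82, 43.20.
Standard total = 110,100; weights = 0.3860, 0.3778, 0.2361.
Standardized rate: 0.3860×2.08 + 0.3778×15.82 + 0.2361×43.20 = 16.9844 per 10,000.

17.0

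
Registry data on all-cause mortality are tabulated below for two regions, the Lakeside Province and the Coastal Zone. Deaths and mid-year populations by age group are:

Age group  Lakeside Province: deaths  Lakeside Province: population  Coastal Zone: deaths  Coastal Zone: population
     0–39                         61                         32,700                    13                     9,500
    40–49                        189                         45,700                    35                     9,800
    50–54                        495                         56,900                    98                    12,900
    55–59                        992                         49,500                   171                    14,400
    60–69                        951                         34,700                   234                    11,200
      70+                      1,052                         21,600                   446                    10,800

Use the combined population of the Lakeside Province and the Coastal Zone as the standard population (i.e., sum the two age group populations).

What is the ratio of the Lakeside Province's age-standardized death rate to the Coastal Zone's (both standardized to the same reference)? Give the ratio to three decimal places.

Age-specific rates per 100,000 for the Lakeside Province: 186.54, 413.57, 869.95, 2004.04, 2740.63, 4870.37.
For the Coastal Zone: 136.84, 357.14, 759.69, 1187.50, 2089.29, 4129.63.
Combined standard total = 309,700; weights = 0.1363, 0.1792, 0.2254, 0.2063, 0.1482, 0.1046.
The Lakeside Province: 0.1363×186.54 + 0.1792×413.57 + 0.2254×869.95 + 0.2063×2004.04 + 0.1482×2740.63 + 0.1046×4870.37 = 1624.8005 per 100,000.
The Coastal Zone: 0.1363×136.84 + 0.1792×357.14 + 0.2254×759.69 + 0.2063×1187.50 + 0.1482×2089.29 + 0.1046×4129.63 = 1240.5618 per 100,000.
Ratio = 1624.8005 ÷ 1240.5618 = 1.30973.

1.310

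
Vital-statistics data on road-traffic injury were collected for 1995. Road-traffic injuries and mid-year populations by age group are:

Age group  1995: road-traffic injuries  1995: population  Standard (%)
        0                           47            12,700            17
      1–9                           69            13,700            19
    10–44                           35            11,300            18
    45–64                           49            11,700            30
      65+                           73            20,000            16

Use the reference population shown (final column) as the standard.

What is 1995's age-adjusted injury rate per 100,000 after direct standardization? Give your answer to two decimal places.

398.40

Age-specific rates per 100,000 for 1995: 370.08, 503.65, 309.73, 418.80, 365.00.
Standard weights: 0.17, 0.19, 0.18, 0.30, 0.16.
Standardized rate: 0.1700×370.08 + 0.1900×503.65 + 0.1800×309.73 + 0.3000×418.80 + 0.1600×365.00 = 398.4001 per 100,000.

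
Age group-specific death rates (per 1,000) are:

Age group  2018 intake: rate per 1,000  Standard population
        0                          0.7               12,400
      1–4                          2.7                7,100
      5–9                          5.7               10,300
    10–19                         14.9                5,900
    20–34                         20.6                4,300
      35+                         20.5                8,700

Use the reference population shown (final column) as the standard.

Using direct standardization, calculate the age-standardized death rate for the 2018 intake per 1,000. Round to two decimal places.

9.06

Standard total = 48,700; weights = 0.2546, 0.1458, 0.2115, 0.1211, 0.0883, 0.1786.
Standardized rate: 0.2546×0.7 + 0.1458×2.7 + 0.2115×5.7 + 0.1211×14.9 + 0.0883×20.6 + 0.1786×20.5 = 9.0637 per 1,000.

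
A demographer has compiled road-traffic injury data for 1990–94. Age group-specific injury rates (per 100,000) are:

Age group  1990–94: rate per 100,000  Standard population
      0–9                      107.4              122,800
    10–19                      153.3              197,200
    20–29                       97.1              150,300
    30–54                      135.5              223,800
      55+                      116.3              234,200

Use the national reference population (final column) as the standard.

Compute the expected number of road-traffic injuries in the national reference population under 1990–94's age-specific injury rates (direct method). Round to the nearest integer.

Expected road-traffic injuries = Σ (standard pop × age-specific rate ÷ 100,000)
= 122,800×107.4/100,000 + 197,200×153.3/100,000 + 150,300×97.1/100,000 + 223,800×135.5/100,000 + 234,200×116.3/100,000
= 131.89 + 302.31 + 145.94 + 303.25 + 272.37 = 1155.76.

1156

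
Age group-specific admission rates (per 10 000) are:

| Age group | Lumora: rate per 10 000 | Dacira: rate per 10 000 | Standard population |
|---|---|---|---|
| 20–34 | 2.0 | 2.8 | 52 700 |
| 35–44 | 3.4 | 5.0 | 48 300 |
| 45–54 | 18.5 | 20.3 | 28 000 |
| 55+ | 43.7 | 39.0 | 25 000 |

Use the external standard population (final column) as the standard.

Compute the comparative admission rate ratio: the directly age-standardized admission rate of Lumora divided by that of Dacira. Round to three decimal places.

0.973

Standard total = 154 000; weights = 0.3422, 0.3136, 0.1818, 0.1623.
Lumora: 0.3422×2.0 + 0.3136×3.4 + 0.1818×18.5 + 0.1623×43.7 = 12.2086 per 10 000.
Dacira: 0.3422×2.8 + 0.3136×5.0 + 0.1818×20.3 + 0.1623×39.0 = 12.5484 per 10 000.
Ratio = 12.2086 ÷ 12.5484 = 0.97292.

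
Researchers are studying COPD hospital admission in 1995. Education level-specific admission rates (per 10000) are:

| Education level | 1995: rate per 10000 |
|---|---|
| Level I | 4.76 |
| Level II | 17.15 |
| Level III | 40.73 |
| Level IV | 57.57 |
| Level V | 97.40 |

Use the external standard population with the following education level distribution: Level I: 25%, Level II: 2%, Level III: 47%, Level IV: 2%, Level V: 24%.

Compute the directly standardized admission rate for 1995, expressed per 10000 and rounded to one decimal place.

45.2

Standard weights: 0.25, 0.02, 0.47, 0.02, 0.24.
Standardized rate: 0.2500×4.76 + 0.0200×17.15 + 0.4700×40.73 + 0.0200×57.57 + 0.2400×97.40 = 45.2035 per 10000.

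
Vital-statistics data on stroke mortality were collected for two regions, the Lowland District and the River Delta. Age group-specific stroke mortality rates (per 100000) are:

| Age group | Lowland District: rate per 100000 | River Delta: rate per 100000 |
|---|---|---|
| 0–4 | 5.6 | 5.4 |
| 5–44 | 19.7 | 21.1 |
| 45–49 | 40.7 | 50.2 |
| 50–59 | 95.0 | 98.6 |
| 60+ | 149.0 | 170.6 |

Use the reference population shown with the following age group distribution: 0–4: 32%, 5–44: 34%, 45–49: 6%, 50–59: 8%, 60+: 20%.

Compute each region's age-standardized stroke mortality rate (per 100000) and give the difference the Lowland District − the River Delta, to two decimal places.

-5.59

Standard weights: 0.32, 0.34, 0.06, 0.08, 0.20.
The Lowland District: 0.3200×5.6 + 0.3400×19.7 + 0.0600×40.7 + 0.0800×95.0 + 0.2000×149.0 = 48.3320 per 100000.
The River Delta: 0.3200×5.4 + 0.3400×21.1 + 0.0600×50.2 + 0.0800×98.6 + 0.2000×170.6 = 53.9220 per 100000.
Difference = 48.3320 − 53.9220 = -5.5900.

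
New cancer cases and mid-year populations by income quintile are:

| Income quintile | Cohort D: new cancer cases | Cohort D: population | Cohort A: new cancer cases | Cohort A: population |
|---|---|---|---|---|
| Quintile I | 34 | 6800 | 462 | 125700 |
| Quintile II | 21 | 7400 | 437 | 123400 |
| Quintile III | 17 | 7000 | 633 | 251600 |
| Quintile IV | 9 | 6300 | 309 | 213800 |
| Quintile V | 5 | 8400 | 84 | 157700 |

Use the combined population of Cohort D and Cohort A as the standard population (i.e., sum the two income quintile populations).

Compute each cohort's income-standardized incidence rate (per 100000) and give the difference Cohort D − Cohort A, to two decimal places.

Income-specific rates per 100000 for Cohort D: 500.00, 283.78, 242.86, 142.86, 59.52.
For Cohort A: 367.54, 354.13, 251.59, 144.53, 53.27.
Combined standard total = 908100; weights = 0.1459, 0.1440, 0.2848, 0.2424, 0.1829.
Cohort D: 0.1459×500.00 + 0.1440×283.78 + 0.2848×242.86 + 0.2424×142.86 + 0.1829×59.52 = 228.5008 per 100000.
Cohort A: 0.1459×367.54 + 0.1440×354.13 + 0.2848×251.59 + 0.2424×144.53 + 0.1829×53.27 = 221.0538 per 100000.
Difference = 228.5008 − 221.0538 = 7.4470.

7.45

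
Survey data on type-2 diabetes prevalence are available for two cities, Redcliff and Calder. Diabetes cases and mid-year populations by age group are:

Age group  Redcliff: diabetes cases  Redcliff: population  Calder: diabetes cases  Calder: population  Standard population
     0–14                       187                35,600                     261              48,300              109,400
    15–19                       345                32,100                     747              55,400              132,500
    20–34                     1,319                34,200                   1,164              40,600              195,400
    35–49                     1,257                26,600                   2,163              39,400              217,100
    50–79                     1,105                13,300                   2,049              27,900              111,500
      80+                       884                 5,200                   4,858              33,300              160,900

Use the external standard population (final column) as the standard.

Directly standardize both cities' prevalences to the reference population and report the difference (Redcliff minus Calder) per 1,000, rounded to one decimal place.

Age-specific rates per 1,000 for Redcliff: 5.253, 10.748, 38.567, 47.256, 83.083, 170.000.
For Calder: 5.404, 13.484, 28.670, 54.898, 73.441, 145.886.
Standard total = 926,800; weights = 0.1180, 0.1430, 0.2108, 0.2342, 0.1203, 0.1736.
Redcliff: 0.1180×5.253 + 0.1430×10.748 + 0.2108×38.567 + 0.2342×47.256 + 0.1203×83.083 + 0.1736×170.000 = 60.8661 per 1,000.
Calder: 0.1180×5.404 + 0.1430×13.484 + 0.2108×28.670 + 0.2342×54.898 + 0.1203×73.441 + 0.1736×145.886 = 55.6323 per 1,000.
Difference = 60.8661 − 55.6323 = 5.2338.

5.2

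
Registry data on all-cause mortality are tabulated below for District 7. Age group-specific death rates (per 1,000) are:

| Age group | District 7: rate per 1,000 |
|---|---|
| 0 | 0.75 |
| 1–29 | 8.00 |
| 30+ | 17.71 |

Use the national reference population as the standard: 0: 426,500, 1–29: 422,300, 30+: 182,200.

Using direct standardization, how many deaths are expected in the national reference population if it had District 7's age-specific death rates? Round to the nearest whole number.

Expected deaths = Σ (standard pop × age-specific rate ÷ 1,000)
= 426,500×0.75/1,000 + 422,300×8.00/1,000 + 182,200×17.71/1,000
= 319.88 + 3378.40 + 3226.76 = 6925.04.

6925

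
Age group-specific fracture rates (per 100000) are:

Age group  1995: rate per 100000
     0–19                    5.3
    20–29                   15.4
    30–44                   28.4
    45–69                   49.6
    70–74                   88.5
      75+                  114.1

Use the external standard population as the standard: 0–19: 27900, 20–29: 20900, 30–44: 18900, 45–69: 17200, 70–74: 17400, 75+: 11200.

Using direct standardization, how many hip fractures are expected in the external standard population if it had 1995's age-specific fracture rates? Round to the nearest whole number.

Expected hip fractures = Σ (standard pop × age-specific rate ÷ 100000)
= 27900×5.3/100000 + 20900×15.4/100000 + 18900×28.4/100000 + 17200×49.6/100000 + 17400×88.5/100000 + 11200×114.1/100000
= 1.48 + 3.22 + 5.37 + 8.53 + 15.40 + 12.78 = 46.77.

47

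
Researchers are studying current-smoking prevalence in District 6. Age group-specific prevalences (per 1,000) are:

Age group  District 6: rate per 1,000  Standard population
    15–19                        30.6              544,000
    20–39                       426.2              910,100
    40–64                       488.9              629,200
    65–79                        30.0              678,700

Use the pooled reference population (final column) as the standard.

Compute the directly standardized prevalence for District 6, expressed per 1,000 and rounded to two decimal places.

Standard total = 2,762,000; weights = 0.1970, 0.3295, 0.2278, 0.2457.
Standardized rate: 0.1970×30.6 + 0.3295×426.2 + 0.2278×488.9 + 0.2457×30.0 = 265.2092 per 1,000.

265.21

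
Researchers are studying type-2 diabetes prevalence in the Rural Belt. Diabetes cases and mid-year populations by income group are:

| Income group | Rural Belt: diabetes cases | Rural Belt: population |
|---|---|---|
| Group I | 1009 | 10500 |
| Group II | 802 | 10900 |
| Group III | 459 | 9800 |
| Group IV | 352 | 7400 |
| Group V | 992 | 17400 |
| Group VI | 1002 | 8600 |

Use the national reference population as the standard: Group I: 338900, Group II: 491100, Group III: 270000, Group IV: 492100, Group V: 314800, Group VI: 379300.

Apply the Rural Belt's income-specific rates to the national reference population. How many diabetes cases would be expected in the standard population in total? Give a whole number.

166895

Income-specific rates per 1000 for the Rural Belt: 96.095, 73.578, 46.837, 47.568, 57.011, 116.512.
Expected diabetes cases = Σ (standard pop × income-specific rate ÷ 1000)
= 338900×96.095/1000 + 491100×73.578/1000 + 270000×46.837/1000 + 492100×47.568/1000 + 314800×57.011/1000 + 379300×116.512/1000
= 32566.68 + 36134.15 + 12645.92 + 23408.00 + 17947.22 + 44192.86 = 166894.82.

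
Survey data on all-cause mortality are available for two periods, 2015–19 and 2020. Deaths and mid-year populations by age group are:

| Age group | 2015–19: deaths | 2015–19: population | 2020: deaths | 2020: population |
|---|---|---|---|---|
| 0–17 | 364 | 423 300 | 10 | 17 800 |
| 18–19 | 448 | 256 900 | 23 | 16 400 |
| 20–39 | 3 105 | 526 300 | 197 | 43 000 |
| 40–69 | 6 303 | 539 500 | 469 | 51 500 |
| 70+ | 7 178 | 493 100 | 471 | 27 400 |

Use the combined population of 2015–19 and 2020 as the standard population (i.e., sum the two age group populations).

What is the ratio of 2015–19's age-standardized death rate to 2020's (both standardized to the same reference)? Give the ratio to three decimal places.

Age-specific rates per 1 000 for 2015–19: 0.860, 1.744, 5.900, 11.683, 14.557.
For 2020: 0.562, 1.402, 4.581, 9.107, 17.190.
Combined standard total = 2 395 200; weights = 0.1842, 0.1141, 0.2377, 0.2467, 0.2173.
2015–19: 0.1842×0.860 + 0.1141×1.744 + 0.2377×5.900 + 0.2467×11.683 + 0.2173×14.557 = 7.8057 per 1 000.
2020: 0.1842×0.562 + 0.1141×1.402 + 0.2377×4.581 + 0.2467×9.107 + 0.2173×17.190 = 7.3350 per 1 000.
Ratio = 7.8057 ÷ 7.3350 = 1.06417.

1.064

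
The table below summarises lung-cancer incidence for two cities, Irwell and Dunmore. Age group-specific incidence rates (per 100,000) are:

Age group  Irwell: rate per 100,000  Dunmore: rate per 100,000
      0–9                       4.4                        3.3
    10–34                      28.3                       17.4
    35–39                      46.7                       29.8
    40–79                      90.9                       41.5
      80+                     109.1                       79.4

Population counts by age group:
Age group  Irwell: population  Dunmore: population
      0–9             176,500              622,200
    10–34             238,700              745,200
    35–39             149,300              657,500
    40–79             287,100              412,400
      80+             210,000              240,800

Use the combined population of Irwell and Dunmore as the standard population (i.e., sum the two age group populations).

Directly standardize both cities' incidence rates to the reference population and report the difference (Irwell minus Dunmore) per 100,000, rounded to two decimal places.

Combined standard total = 3,739,700; weights = 0.2136, 0.2631, 0.2157, 0.1870, 0.1205.
Irwell: 0.2136×4.4 + 0.2631×28.3 + 0.2157×46.7 + 0.1870×90.9 + 0.1205×109.1 = 48.6143 per 100,000.
Dunmore: 0.2136×3.3 + 0.2631×17.4 + 0.2157×29.8 + 0.1870×41.5 + 0.1205×79.4 = 29.0454 per 100,000.
Difference = 48.6143 − 29.0454 = 19.5690.

19.57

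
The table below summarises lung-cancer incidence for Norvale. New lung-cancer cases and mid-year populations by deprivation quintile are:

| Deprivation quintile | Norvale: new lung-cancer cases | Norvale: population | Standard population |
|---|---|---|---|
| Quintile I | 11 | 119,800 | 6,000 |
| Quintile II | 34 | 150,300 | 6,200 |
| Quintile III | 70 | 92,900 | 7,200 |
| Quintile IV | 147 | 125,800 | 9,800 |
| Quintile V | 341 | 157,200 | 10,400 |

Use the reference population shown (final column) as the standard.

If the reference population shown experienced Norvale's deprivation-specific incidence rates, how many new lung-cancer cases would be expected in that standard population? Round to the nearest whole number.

41

Deprivation-specific rates per 100,000 for Norvale: 9.18, 22.62, 75.35, 116.85, 216.92.
Expected new lung-cancer cases = Σ (standard pop × deprivation-specific rate ÷ 100,000)
= 6,000×9.18/100,000 + 6,200×22.62/100,000 + 7,200×75.35/100,000 + 9,800×116.85/100,000 + 10,400×216.92/100,000
= 0.55 + 1.40 + 5.43 + 11.45 + 22.56 = 41.39.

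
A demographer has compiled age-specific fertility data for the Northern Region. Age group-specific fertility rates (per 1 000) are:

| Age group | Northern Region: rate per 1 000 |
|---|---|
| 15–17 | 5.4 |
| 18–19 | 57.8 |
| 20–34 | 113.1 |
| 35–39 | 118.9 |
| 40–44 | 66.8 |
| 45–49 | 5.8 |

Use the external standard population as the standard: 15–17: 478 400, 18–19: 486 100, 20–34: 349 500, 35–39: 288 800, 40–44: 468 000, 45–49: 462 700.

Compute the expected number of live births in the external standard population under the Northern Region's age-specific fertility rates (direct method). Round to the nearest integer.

Expected live births = Σ (standard pop × age-specific rate ÷ 1 000)
= 478 400×5.4/1 000 + 486 100×57.8/1 000 + 349 500×113.1/1 000 + 288 800×118.9/1 000 + 468 000×66.8/1 000 + 462 700×5.8/1 000
= 2583.36 + 28096.58 + 39528.45 + 34338.32 + 31262.40 + 2683.66 = 138492.77.

138493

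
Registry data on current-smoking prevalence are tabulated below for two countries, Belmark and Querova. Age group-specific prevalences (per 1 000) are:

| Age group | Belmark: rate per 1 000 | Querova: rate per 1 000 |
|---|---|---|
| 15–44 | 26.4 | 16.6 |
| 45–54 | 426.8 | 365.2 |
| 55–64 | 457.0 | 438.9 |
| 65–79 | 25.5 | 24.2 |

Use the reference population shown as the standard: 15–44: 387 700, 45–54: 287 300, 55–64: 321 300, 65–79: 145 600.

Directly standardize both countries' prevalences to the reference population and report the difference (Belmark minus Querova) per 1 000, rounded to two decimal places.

24.08

Standard total = 1 141 900; weights = 0.3395, 0.2516, 0.2814, 0.1275.
Belmark: 0.3395×26.4 + 0.2516×426.8 + 0.2814×457.0 + 0.1275×25.5 = 248.1844 per 1 000.
Querova: 0.3395×16.6 + 0.2516×365.2 + 0.2814×438.9 + 0.1275×24.2 = 224.1001 per 1 000.
Difference = 248.1844 − 224.1001 = 24.0844.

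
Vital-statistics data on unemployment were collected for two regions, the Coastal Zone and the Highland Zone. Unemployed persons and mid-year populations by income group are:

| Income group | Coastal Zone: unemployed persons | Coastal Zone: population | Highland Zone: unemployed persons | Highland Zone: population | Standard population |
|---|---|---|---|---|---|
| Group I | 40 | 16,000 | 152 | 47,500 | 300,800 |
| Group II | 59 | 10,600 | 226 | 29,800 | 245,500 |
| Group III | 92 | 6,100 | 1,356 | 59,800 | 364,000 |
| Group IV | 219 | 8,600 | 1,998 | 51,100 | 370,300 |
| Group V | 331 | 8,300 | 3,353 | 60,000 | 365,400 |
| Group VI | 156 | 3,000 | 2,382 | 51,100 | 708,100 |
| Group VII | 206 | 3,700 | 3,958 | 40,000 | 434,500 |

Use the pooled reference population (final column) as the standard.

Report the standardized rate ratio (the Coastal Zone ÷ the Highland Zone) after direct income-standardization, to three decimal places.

Income-specific rates per 1,000 for the Coastal Zone: 2.500, 5.566, 15.082, 25.465, 39.880, 52.000, 55.676.
For the Highland Zone: 3.200, 7.584, 22.676, 39.100, 55.883, 46.614, 98.950.
Standard total = 2,788,600; weights = 0.1079, 0.0880, 0.1305, 0.1328, 0.1310, 0.2539, 0.1558.
The Coastal Zone: 0.1079×2.500 + 0.0880×5.566 + 0.1305×15.082 + 0.1328×25.465 + 0.1310×39.880 + 0.2539×52.000 + 0.1558×55.676 = 33.2146 per 1,000.
The Highland Zone: 0.1079×3.200 + 0.0880×7.584 + 0.1305×22.676 + 0.1328×39.100 + 0.1310×55.883 + 0.2539×46.614 + 0.1558×98.950 = 43.7417 per 1,000.
Ratio = 33.2146 ÷ 43.7417 = 0.75933.

0.759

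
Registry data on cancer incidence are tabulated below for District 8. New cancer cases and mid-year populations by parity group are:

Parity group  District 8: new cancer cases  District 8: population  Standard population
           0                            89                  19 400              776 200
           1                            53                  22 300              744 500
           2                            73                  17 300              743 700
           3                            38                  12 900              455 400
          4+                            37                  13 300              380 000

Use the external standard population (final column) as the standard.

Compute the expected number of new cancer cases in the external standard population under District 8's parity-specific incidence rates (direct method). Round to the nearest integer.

Parity-specific rates per 100 000 for District 8: 458.76, 237.67, 421.97, 294.57, 278.20.
Expected new cancer cases = Σ (standard pop × parity-specific rate ÷ 100 000)
= 776 200×458.76/100 000 + 744 500×237.67/100 000 + 743 700×421.97/100 000 + 455 400×294.57/100 000 + 380 000×278.20/100 000
= 3560.92 + 1769.44 + 3138.16 + 1341.49 + 1057.14 = 10867.14.

10867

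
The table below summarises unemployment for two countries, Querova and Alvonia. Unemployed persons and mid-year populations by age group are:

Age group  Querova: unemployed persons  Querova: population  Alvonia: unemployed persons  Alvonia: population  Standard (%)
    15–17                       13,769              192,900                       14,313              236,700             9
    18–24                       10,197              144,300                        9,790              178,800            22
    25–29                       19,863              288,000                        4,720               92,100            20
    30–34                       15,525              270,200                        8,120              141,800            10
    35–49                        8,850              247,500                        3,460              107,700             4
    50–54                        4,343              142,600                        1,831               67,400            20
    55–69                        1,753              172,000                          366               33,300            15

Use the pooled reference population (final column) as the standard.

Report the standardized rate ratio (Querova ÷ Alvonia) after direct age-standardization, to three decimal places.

Age-specific rates per 1,000 for Querova: 71.379, 70.665, 68.969, 57.457, 35.758, 30.456, 10.192.
For Alvonia: 60.469, 54.754, 51.249, 57.264, 32.126, 27.166, 10.991.
Standard weights: 0.09, 0.22, 0.20, 0.10, 0.04, 0.20, 0.15.
Querova: 0.0900×71.379 + 0.2200×70.665 + 0.2000×68.969 + 0.1000×57.457 + 0.0400×35.758 + 0.2000×30.456 + 0.1500×10.192 = 50.5602 per 1,000.
Alvonia: 0.0900×60.469 + 0.2200×54.754 + 0.2000×51.249 + 0.1000×57.264 + 0.0400×32.126 + 0.2000×27.166 + 0.1500×10.991 = 41.8311 per 1,000.
Ratio = 50.5602 ÷ 41.8311 = 1.20867.

1.209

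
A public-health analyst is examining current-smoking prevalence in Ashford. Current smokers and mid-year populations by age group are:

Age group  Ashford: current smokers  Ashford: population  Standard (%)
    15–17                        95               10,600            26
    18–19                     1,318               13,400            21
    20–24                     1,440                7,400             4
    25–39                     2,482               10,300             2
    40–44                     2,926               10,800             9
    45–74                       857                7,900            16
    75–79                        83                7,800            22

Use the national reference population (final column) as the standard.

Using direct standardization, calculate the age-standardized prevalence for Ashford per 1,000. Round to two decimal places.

79.67

Age-specific rates per 1,000 for Ashford: 8.962, 98.358, 194.595, 240.971, 270.926, 108.481, 10.641.
Standard weights: 0.26, 0.21, 0.04, 0.02, 0.09, 0.16, 0.22.
Standardized rate: 0.2600×8.962 + 0.2100×98.358 + 0.0400×194.595 + 0.0200×240.971 + 0.0900×270.926 + 0.1600×108.481 + 0.2200×10.641 = 79.6699 per 1,000.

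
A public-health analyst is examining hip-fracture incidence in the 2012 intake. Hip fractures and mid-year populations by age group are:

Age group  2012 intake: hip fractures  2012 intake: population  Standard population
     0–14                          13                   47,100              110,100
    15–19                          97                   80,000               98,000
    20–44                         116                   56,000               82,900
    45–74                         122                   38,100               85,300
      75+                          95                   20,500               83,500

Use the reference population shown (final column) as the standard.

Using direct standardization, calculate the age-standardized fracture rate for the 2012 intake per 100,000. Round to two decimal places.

Age-specific rates per 100,000 for the 2012 intake: 27.60, 121.25, 207.14, 320.21, 463.41.
Standard total = 459,800; weights = 0.2395, 0.2131, 0.1803, 0.1855, 0.1816.
Standardized rate: 0.2395×27.60 + 0.2131×121.25 + 0.1803×207.14 + 0.1855×320.21 + 0.1816×463.41 = 213.3591 per 100,000.

213.36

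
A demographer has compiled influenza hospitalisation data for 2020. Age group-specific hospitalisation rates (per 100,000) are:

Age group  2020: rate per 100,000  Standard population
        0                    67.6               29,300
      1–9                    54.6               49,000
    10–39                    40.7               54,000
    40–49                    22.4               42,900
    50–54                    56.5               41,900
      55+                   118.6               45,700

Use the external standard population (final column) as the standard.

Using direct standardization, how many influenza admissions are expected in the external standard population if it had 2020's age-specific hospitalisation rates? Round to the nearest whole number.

Expected influenza admissions = Σ (standard pop × age-specific rate ÷ 100,000)
= 29,300×67.6/100,000 + 49,000×54.6/100,000 + 54,000×40.7/100,000 + 42,900×22.4/100,000 + 41,900×56.5/100,000 + 45,700×118.6/100,000
= 19.81 + 26.75 + 21.98 + 9.61 + 23.67 + 54.20 = 156.02.

156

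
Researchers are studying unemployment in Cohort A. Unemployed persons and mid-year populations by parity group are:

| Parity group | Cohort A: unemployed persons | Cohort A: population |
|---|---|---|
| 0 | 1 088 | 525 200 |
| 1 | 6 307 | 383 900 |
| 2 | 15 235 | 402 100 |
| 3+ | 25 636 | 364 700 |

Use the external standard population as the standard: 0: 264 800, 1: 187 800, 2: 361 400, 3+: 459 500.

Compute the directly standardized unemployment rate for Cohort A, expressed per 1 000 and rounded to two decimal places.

Parity-specific rates per 1 000 for Cohort A: 2.072, 16.429, 37.889, 70.293.
Standard total = 1 273 500; weights = 0.2079, 0.1475, 0.2838, 0.3608.
Standardized rate: 0.2079×2.072 + 0.1475×16.429 + 0.2838×37.889 + 0.3608×70.293 = 38.9687 per 1 000.

38.97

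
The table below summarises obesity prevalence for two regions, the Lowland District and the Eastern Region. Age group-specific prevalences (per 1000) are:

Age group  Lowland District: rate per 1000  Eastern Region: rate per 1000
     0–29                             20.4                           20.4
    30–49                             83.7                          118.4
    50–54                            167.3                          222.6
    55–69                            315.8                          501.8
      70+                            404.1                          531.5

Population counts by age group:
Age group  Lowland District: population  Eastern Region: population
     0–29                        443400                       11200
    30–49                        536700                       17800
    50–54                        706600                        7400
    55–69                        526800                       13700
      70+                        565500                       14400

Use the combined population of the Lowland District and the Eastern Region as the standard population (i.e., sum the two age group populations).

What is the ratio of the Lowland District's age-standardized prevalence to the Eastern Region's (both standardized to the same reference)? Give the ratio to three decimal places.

0.713

Combined standard total = 2843500; weights = 0.1599, 0.1950, 0.2511, 0.1901, 0.2039.
The Lowland District: 0.1599×20.4 + 0.1950×83.7 + 0.2511×167.3 + 0.1901×315.8 + 0.2039×404.1 = 204.0321 per 1000.
The Eastern Region: 0.1599×20.4 + 0.1950×118.4 + 0.2511×222.6 + 0.1901×501.8 + 0.2039×531.5 = 286.0217 per 1000.
Ratio = 204.0321 ÷ 286.0217 = 0.71334.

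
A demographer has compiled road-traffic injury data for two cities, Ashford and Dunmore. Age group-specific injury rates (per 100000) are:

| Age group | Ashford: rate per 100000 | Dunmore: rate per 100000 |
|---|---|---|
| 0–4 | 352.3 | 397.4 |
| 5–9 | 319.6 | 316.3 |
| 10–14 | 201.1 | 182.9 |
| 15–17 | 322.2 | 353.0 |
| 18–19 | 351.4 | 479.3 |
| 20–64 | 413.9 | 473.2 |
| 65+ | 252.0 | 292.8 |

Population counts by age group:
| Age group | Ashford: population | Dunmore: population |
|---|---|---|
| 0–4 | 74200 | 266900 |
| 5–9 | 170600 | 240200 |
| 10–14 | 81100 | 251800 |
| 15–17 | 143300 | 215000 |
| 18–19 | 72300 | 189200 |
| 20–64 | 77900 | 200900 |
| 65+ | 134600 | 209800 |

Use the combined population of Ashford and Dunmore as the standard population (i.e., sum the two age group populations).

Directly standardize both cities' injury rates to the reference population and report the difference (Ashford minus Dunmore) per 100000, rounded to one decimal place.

Combined standard total = 2327800; weights = 0.1465, 0.1765, 0.1430, 0.1539, 0.1123, 0.1198, 0.1480.
Ashford: 0.1465×352.3 + 0.1765×319.6 + 0.1430×201.1 + 0.1539×322.2 + 0.1123×351.4 + 0.1198×413.9 + 0.1480×252.0 = 312.7102 per 100000.
Dunmore: 0.1465×397.4 + 0.1765×316.3 + 0.1430×182.9 + 0.1539×353.0 + 0.1123×479.3 + 0.1198×473.2 + 0.1480×292.8 = 348.3813 per 100000.
Difference = 312.7102 − 348.3813 = -35.6710.

-35.7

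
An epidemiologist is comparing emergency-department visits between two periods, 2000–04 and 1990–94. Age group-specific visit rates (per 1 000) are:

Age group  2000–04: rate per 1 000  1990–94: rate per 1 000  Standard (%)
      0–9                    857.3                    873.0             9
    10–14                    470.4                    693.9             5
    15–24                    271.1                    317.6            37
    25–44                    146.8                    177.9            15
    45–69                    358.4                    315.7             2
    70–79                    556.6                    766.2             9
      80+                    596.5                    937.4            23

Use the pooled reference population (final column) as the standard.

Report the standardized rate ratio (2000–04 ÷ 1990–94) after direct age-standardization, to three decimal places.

Standard weights: 0.09, 0.05, 0.37, 0.15, 0.02, 0.09, 0.23.
2000–04: 0.0900×857.3 + 0.0500×470.4 + 0.3700×271.1 + 0.1500×146.8 + 0.0200×358.4 + 0.0900×556.6 + 0.2300×596.5 = 417.4610 per 1 000.
1990–94: 0.0900×873.0 + 0.0500×693.9 + 0.3700×317.6 + 0.1500×177.9 + 0.0200×315.7 + 0.0900×766.2 + 0.2300×937.4 = 548.3360 per 1 000.
Ratio = 417.4610 ÷ 548.3360 = 0.76132.

0.761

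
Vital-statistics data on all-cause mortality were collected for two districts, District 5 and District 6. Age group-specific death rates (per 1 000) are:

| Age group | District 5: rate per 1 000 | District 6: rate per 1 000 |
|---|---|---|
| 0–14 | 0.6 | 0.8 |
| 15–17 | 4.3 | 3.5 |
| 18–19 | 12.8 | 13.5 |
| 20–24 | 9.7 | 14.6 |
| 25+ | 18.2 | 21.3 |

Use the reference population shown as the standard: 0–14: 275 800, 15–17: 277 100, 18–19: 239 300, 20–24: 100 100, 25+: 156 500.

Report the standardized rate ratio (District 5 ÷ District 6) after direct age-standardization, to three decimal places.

0.894

Standard total = 1 048 800; weights = 0.2630, 0.2642, 0.2282, 0.0954, 0.1492.
District 5: 0.2630×0.6 + 0.2642×4.3 + 0.2282×12.8 + 0.0954×9.7 + 0.1492×18.2 = 7.8559 per 1 000.
District 6: 0.2630×0.8 + 0.2642×3.5 + 0.2282×13.5 + 0.0954×14.6 + 0.1492×21.3 = 8.7871 per 1 000.
Ratio = 7.8559 ÷ 8.7871 = 0.89403.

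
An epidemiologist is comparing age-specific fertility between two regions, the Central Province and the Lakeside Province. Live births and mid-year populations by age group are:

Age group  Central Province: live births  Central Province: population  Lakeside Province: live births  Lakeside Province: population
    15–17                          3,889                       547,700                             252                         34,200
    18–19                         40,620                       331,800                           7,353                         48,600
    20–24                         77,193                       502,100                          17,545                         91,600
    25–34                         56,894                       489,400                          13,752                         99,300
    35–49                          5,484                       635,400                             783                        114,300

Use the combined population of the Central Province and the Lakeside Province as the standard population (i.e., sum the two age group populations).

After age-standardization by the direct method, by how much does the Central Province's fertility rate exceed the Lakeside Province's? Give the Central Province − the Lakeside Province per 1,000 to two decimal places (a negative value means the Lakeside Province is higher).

Age-specific rates per 1,000 for the Central Province: 7.101, 122.423, 153.740, 116.253, 8.631.
For the Lakeside Province: 7.368, 151.296, 191.539, 138.489, 6.850.
Combined standard total = 2,894,400; weights = 0.2010, 0.1314, 0.2051, 0.2034, 0.2590.
The Central Province: 0.2010×7.101 + 0.1314×122.423 + 0.2051×153.740 + 0.2034×116.253 + 0.2590×8.631 = 74.9328 per 1,000.
The Lakeside Province: 0.2010×7.368 + 0.1314×151.296 + 0.2051×191.539 + 0.2034×138.489 + 0.2590×6.850 = 90.5964 per 1,000.
Difference = 74.9328 − 90.5964 = -15.6635.

-15.66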